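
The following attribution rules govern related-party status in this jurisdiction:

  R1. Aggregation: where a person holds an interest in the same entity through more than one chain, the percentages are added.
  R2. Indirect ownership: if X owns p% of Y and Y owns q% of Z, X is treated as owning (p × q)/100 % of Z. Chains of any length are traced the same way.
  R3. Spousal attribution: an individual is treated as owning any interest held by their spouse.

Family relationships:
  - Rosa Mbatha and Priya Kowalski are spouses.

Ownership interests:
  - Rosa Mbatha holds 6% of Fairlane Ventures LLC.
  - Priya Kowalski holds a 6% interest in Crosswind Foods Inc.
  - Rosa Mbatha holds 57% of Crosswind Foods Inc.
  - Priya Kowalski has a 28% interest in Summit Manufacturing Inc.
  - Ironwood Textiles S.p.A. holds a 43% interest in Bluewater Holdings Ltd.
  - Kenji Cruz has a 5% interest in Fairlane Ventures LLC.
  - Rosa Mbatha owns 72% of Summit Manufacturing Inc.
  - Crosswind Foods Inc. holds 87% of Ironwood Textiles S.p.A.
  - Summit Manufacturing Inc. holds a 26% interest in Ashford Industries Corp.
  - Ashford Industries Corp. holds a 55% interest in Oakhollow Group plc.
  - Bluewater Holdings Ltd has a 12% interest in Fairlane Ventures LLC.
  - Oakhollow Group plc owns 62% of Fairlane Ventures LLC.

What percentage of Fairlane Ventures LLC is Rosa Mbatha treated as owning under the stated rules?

By spousal attribution (R3), Rosa Mbatha is treated as also owning Priya Kowalski's interest in Summit Manufacturing Inc, giving 72% + 28% = 100%.
By spousal attribution (R3), Rosa Mbatha is treated as also owning Priya Kowalski's interest in Crosswind Foods Inc, giving 57% + 6% = 63%.
Chain via Summit Manufacturing Inc. → Ashford Industries Corp. → Oakhollow Group plc (R2): 100% × 26% × 55% × 62% = 8.866% of Fairlane Ventures LLC.
Chain via Crosswind Foods Inc. → Ironwood Textiles S.p.A. → Bluewater Holdings Ltd (R2): 63% × 87% × 43% × 12% = 2.828196% of Fairlane Ventures LLC.
Direct interest in Fairlane Ventures LLC: 6%.
Aggregating (R1): 8.866% + 2.828196% + 6% = 17.694196%.

17.694196%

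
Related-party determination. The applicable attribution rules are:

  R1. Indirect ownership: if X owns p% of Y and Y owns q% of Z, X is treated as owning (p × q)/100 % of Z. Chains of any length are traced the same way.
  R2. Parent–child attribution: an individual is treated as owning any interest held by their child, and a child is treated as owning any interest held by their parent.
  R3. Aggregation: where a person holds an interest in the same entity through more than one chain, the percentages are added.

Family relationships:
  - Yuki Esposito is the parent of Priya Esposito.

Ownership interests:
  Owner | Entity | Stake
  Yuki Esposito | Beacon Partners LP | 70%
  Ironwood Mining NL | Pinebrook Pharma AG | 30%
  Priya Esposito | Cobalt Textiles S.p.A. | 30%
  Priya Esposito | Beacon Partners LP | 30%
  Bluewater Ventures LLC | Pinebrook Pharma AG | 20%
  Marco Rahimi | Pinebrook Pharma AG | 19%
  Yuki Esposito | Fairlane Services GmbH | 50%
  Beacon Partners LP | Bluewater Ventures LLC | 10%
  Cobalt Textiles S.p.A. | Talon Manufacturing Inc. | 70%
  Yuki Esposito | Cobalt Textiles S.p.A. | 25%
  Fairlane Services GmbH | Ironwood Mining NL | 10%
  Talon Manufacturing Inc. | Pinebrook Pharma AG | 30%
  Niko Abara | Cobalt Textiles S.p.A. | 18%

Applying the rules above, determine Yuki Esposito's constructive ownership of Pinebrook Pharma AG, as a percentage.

By parent–child attribution (R2), Yuki Esposito is treated as also owning Priya Esposito's interest in Beacon Partners LP, giving 70% + 30% = 100%.
By parent–child attribution (R2), Yuki Esposito is treated as also owning Priya Esposito's interest in Cobalt Textiles S.p.A, giving 25% + 30% = 55%.
Chain via Beacon Partners LP → Bluewater Ventures LLC (R1): 100% × 10% × 20% = 2% of Pinebrook Pharma AG.
Chain via Fairlane Services GmbH → Ironwood Mining NL (R1): 50% × 10% × 30% = 1.5% of Pinebrook Pharma AG.
Chain via Cobalt Textiles S.p.A. → Talon Manufacturing Inc. (R1): 55% × 70% × 30% = 11.55% of Pinebrook Pharma AG.
Aggregating (R3): 2% + 1.5% + 11.55% = 15.05%.

15.05%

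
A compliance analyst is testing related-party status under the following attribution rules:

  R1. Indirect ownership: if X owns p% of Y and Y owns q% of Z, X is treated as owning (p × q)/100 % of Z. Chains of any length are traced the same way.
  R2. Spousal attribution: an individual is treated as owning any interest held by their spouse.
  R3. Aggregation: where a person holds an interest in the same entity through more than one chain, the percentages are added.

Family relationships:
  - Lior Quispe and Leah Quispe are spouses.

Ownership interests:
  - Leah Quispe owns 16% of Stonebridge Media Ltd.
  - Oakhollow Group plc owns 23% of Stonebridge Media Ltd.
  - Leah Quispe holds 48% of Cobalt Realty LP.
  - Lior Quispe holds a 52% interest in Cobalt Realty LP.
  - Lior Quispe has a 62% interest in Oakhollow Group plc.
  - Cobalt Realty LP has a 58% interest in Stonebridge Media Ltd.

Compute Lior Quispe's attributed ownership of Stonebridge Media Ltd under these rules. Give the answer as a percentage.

By spousal attribution (R2), Lior Quispe is treated as also owning Leah Quispe's interest in Cobalt Realty LP, giving 52% + 48% = 100%.
By spousal attribution (R2), Lior Quispe is treated as owning Leah Quispe's 16% interest in Stonebridge Media Ltd.
Chain via Cobalt Realty LP (R1): 100% × 58% = 58% of Stonebridge Media Ltd.
Chain via Oakhollow Group plc (R1): 62% × 23% = 14.26% of Stonebridge Media Ltd.
Direct interest in Stonebridge Media Ltd: 16%.
Aggregating (R3): 58% + 14.26% + 16% = 88.26%.

88.26%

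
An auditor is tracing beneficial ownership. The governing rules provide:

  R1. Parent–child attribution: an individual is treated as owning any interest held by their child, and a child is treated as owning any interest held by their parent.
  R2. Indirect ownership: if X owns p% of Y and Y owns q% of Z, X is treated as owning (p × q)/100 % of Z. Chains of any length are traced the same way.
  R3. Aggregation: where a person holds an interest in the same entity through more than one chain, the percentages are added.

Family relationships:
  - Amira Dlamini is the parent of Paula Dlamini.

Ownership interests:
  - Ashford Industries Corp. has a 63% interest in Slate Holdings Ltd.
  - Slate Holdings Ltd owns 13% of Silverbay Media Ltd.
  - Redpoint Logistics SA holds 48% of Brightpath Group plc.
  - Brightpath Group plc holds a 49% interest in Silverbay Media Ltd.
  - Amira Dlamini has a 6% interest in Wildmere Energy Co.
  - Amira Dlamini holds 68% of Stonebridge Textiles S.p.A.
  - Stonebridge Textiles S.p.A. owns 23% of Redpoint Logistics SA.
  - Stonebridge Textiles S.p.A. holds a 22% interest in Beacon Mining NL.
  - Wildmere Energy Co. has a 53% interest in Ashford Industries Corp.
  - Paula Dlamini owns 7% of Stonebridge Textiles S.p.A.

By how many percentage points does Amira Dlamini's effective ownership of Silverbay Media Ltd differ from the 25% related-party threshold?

By parent–child attribution (R1), Amira Dlamini is treated as also owning Paula Dlamini's interest in Stonebridge Textiles S.p.A, giving 68% + 7% = 75%.
Chain via Wildmere Energy Co. → Ashford Industries Corp. → Slate Holdings Ltd (R2): 6% × 53% × 63% × 13% = 0.260442% of Silverbay Media Ltd.
Chain via Stonebridge Textiles S.p.A. → Redpoint Logistics SA → Brightpath Group plc (R2): 75% × 23% × 48% × 49% = 4.0572% of Silverbay Media Ltd.
Aggregating (R3): 0.260442% + 4.0572% = 4.317642%.
4.317642% falls short of the 25% threshold by 20.682358 percentage points.

20.682358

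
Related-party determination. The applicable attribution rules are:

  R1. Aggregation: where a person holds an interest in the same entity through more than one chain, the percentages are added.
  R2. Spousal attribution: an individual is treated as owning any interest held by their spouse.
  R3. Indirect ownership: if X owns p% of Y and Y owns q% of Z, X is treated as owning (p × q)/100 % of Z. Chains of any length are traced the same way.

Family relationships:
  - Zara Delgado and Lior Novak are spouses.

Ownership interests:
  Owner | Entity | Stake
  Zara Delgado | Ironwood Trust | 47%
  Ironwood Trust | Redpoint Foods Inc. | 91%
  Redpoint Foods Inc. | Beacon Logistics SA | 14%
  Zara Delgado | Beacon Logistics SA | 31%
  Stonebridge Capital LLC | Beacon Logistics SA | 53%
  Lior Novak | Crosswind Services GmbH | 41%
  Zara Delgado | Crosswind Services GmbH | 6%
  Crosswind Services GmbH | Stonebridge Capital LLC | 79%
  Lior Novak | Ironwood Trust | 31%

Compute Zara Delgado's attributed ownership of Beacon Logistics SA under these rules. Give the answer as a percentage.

By spousal attribution (R2), Zara Delgado is treated as also owning Lior Novak's interest in Crosswind Services GmbH, giving 6% + 41% = 47%.
By spousal attribution (R2), Zara Delgado is treated as also owning Lior Novak's interest in Ironwood Trust, giving 47% + 31% = 78%.
Chain via Crosswind Services GmbH → Stonebridge Capital LLC (R3): 47% × 79% × 53% = 19.6789% of Beacon Logistics SA.
Chain via Ironwood Trust → Redpoint Foods Inc. (R3): 78% × 91% × 14% = 9.9372% of Beacon Logistics SA.
Direct interest in Beacon Logistics SA: 31%.
Aggregating (R1): 19.6789% + 9.9372% + 31% = 60.6161%.

60.6161%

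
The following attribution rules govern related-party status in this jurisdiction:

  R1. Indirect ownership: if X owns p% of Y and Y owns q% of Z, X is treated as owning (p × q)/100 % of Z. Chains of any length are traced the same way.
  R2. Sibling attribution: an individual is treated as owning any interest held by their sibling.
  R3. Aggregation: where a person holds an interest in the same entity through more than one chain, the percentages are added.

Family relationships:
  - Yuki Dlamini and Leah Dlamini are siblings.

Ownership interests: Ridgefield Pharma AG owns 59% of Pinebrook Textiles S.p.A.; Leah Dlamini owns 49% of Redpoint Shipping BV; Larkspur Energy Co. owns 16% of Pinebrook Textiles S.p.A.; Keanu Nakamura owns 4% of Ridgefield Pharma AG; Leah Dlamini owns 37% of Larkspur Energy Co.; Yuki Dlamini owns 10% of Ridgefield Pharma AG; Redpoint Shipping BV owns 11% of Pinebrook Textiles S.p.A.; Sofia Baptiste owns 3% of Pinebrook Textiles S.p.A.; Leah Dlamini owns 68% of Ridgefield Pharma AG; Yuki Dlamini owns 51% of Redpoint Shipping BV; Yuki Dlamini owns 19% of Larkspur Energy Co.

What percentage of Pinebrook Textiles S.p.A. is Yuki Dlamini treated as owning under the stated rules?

By sibling attribution (R2), Yuki Dlamini is treated as also owning Leah Dlamini's interest in Ridgefield Pharma AG, giving 10% + 68% = 78%.
By sibling attribution (R2), Yuki Dlamini is treated as also owning Leah Dlamini's interest in Larkspur Energy Co, giving 19% + 37% = 56%.
By sibling attribution (R2), Yuki Dlamini is treated as also owning Leah Dlamini's interest in Redpoint Shipping BV, giving 51% + 49% = 100%.
Chain via Ridgefield Pharma AG (R1): 78% × 59% = 46.02% of Pinebrook Textiles S.p.A.
Chain via Larkspur Energy Co. (R1): 56% × 16% = 8.96% of Pinebrook Textiles S.p.A.
Chain via Redpoint Shipping BV (R1): 100% × 11% = 11% of Pinebrook Textiles S.p.A.
Aggregating (R3): 46.02% + 8.96% + 11% = 65.98%.

65.98%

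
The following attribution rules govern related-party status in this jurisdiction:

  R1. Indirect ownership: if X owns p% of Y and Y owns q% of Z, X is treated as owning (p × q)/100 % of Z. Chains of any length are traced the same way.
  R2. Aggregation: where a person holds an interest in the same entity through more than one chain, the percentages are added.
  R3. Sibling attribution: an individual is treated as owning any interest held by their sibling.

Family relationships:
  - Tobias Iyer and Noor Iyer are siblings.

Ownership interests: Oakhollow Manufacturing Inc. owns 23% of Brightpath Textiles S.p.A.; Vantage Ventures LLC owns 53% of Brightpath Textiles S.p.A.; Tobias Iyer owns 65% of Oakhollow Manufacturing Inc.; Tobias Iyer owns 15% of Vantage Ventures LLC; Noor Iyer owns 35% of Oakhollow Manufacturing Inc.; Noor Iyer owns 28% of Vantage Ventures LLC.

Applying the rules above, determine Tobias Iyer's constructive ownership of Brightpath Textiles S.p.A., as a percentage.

45.79%

By sibling attribution (R3), Tobias Iyer is treated as also owning Noor Iyer's interest in Oakhollow Manufacturing Inc, giving 65% + 35% = 100%.
By sibling attribution (R3), Tobias Iyer is treated as also owning Noor Iyer's interest in Vantage Ventures LLC, giving 15% + 28% = 43%.
Chain via Oakhollow Manufacturing Inc. (R1): 100% × 23% = 23% of Brightpath Textiles S.p.A.
Chain via Vantage Ventures LLC (R1): 43% × 53% = 22.79% of Brightpath Textiles S.p.A.
Aggregating (R2): 23% + 22.79% = 45.79%.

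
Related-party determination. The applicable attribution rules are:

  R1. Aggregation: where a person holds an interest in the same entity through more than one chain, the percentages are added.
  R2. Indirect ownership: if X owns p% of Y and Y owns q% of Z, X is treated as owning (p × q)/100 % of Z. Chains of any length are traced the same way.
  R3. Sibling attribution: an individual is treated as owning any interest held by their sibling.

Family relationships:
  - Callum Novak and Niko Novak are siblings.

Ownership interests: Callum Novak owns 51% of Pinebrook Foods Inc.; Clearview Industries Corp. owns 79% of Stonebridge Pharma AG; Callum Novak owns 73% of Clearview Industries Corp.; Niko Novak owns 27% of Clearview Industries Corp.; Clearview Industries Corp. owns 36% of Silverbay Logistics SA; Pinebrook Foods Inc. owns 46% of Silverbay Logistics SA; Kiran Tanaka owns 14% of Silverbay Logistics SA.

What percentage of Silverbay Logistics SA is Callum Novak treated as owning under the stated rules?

59.46%

By sibling attribution (R3), Callum Novak is treated as also owning Niko Novak's interest in Clearview Industries Corp, giving 73% + 27% = 100%.
Chain via Pinebrook Foods Inc. (R2): 51% × 46% = 23.46% of Silverbay Logistics SA.
Chain via Clearview Industries Corp. (R2): 100% × 36% = 36% of Silverbay Logistics SA.
Aggregating (R1): 23.46% + 36% = 59.46%.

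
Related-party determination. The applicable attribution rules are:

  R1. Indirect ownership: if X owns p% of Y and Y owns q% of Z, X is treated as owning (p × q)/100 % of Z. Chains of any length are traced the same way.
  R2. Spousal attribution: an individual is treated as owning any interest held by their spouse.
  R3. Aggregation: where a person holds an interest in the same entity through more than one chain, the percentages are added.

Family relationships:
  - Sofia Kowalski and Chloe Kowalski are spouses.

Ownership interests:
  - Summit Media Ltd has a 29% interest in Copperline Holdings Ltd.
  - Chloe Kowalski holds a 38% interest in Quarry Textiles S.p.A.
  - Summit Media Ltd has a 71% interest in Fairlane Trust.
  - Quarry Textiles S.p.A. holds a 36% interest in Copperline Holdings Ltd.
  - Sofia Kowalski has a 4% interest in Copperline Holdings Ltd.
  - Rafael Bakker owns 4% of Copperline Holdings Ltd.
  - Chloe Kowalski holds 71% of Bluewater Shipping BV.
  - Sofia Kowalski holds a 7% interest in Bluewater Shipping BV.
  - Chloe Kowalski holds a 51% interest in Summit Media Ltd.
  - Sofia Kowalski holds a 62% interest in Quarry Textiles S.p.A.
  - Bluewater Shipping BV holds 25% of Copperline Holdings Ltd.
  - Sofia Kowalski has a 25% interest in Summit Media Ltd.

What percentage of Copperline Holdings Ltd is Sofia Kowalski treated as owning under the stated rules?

By spousal attribution (R2), Sofia Kowalski is treated as also owning Chloe Kowalski's interest in Quarry Textiles S.p.A, giving 62% + 38% = 100%.
By spousal attribution (R2), Sofia Kowalski is treated as also owning Chloe Kowalski's interest in Summit Media Ltd, giving 25% + 51% = 76%.
By spousal attribution (R2), Sofia Kowalski is treated as also owning Chloe Kowalski's interest in Bluewater Shipping BV, giving 7% + 71% = 78%.
Chain via Quarry Textiles S.p.A. (R1): 100% × 36% = 36% of Copperline Holdings Ltd.
Chain via Summit Media Ltd (R1): 76% × 29% = 22.04% of Copperline Holdings Ltd.
Chain via Bluewater Shipping BV (R1): 78% × 25% = 19.5% of Copperline Holdings Ltd.
Direct interest in Copperline Holdings Ltd: 4%.
Aggregating (R3): 36% + 22.04% + 19.5% + 4% = 81.54%.

81.54%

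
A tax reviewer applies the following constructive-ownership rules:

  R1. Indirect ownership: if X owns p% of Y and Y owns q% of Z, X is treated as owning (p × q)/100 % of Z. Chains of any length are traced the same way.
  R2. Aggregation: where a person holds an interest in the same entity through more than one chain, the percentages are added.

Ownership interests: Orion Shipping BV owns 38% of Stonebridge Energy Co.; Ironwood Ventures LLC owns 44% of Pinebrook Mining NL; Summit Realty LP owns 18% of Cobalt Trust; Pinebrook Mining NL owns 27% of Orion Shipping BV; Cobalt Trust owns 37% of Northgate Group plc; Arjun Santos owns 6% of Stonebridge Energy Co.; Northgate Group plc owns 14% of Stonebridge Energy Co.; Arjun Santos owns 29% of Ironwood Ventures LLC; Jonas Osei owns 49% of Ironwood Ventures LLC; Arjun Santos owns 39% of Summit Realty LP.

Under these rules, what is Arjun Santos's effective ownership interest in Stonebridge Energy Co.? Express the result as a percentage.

Chain via Ironwood Ventures LLC → Pinebrook Mining NL → Orion Shipping BV (R1): 29% × 44% × 27% × 38% = 1.309176% of Stonebridge Energy Co.
Chain via Summit Realty LP → Cobalt Trust → Northgate Group plc (R1): 39% × 18% × 37% × 14% = 0.363636% of Stonebridge Energy Co.
Direct interest in Stonebridge Energy Co: 6%.
Aggregating (R2): 1.309176% + 0.363636% + 6% = 7.672812%.

7.672812%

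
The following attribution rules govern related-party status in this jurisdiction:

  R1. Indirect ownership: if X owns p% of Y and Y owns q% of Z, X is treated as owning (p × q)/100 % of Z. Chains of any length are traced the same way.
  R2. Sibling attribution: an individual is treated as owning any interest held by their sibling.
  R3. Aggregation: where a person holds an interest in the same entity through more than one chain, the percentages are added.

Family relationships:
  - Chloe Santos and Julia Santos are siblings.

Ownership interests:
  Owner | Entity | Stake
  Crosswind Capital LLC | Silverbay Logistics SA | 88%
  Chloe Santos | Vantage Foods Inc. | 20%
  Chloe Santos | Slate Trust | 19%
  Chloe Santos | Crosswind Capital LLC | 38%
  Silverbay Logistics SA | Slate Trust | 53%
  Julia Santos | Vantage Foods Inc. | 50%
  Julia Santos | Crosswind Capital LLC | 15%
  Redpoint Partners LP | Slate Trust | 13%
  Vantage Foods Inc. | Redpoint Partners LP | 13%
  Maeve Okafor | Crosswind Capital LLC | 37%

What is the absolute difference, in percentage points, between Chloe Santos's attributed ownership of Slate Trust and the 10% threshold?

By sibling attribution (R2), Chloe Santos is treated as also owning Julia Santos's interest in Crosswind Capital LLC, giving 38% + 15% = 53%.
By sibling attribution (R2), Chloe Santos is treated as also owning Julia Santos's interest in Vantage Foods Inc, giving 20% + 50% = 70%.
Chain via Crosswind Capital LLC → Silverbay Logistics SA (R1): 53% × 88% × 53% = 24.7192% of Slate Trust.
Chain via Vantage Foods Inc. → Redpoint Partners LP (R1): 70% × 13% × 13% = 1.183% of Slate Trust.
Direct interest in Slate Trust: 19%.
Aggregating (R3): 24.7192% + 1.183% + 19% = 44.9022%.
44.9022% exceeds the 10% threshold by 34.9022 percentage points.

34.9022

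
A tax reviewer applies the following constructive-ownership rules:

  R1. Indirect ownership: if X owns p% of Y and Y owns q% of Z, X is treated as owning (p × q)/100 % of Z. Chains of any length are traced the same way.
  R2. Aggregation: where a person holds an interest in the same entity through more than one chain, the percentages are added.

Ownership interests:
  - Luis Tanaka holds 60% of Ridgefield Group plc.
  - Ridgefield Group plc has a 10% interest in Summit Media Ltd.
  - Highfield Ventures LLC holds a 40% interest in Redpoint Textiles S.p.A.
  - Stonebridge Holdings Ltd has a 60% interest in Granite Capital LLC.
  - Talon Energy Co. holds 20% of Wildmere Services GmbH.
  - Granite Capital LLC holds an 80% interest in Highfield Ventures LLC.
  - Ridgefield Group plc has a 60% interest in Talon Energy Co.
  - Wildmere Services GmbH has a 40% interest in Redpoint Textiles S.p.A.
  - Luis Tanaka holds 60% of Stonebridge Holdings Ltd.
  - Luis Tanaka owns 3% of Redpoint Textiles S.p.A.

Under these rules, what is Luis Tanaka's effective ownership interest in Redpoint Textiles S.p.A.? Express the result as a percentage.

Chain via Stonebridge Holdings Ltd → Granite Capital LLC → Highfield Ventures LLC (R1): 60% × 60% × 80% × 40% = 11.52% of Redpoint Textiles S.p.A.
Chain via Ridgefield Group plc → Talon Energy Co. → Wildmere Services GmbH (R1): 60% × 60% × 20% × 40% = 2.88% of Redpoint Textiles S.p.A.
Direct interest in Redpoint Textiles S.p.A: 3%.
Aggregating (R2): 11.52% + 2.88% + 3% = 17.4%.

17.4%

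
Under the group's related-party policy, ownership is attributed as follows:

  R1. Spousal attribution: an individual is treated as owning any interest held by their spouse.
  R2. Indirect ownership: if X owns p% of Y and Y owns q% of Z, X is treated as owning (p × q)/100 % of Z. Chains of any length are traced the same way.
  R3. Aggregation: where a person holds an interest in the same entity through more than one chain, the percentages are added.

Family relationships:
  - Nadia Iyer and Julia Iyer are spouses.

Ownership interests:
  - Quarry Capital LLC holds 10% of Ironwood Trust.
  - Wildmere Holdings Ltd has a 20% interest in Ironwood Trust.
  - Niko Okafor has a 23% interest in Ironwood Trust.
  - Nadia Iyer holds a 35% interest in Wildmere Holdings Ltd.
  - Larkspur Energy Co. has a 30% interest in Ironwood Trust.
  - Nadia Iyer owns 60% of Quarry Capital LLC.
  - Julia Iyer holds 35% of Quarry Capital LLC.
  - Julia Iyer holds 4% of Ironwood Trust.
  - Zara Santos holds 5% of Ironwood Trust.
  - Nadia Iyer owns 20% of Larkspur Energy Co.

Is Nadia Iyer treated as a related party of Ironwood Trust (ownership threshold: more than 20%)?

Yes

By spousal attribution (R1), Nadia Iyer is treated as also owning Julia Iyer's interest in Quarry Capital LLC, giving 60% + 35% = 95%.
By spousal attribution (R1), Nadia Iyer is treated as owning Julia Iyer's 4% interest in Ironwood Trust.
Chain via Quarry Capital LLC (R2): 95% × 10% = 9.5% of Ironwood Trust.
Chain via Wildmere Holdings Ltd (R2): 35% × 20% = 7% of Ironwood Trust.
Chain via Larkspur Energy Co. (R2): 20% × 30% = 6% of Ironwood Trust.
Direct interest in Ironwood Trust: 4%.
Aggregating (R3): 9.5% + 7% + 6% + 4% = 26.5%.
26.5% exceeds the 20% threshold, so Nadia is a related party to Ironwood Trust.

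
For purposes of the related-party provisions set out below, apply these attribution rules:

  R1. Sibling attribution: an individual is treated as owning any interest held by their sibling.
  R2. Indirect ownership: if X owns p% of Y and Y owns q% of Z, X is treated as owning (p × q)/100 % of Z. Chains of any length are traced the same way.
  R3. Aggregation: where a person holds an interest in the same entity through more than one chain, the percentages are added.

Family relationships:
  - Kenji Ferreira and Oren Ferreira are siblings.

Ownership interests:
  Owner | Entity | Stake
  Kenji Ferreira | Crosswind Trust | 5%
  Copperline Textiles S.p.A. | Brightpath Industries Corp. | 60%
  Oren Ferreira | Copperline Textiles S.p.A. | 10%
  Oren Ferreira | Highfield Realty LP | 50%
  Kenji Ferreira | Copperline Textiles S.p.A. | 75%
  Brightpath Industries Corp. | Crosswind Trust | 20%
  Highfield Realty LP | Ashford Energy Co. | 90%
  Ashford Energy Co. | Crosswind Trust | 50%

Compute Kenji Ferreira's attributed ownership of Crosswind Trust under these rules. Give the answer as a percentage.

37.7%

By sibling attribution (R1), Kenji Ferreira is treated as also owning Oren Ferreira's interest in Copperline Textiles S.p.A, giving 75% + 10% = 85%.
By sibling attribution (R1), Kenji Ferreira is treated as owning Oren Ferreira's 50% interest in Highfield Realty LP.
Chain via Copperline Textiles S.p.A. → Brightpath Industries Corp. (R2): 85% × 60% × 20% = 10.2% of Crosswind Trust.
Direct interest in Crosswind Trust: 5%.
Chain via Highfield Realty LP → Ashford Energy Co. (R2): 50% × 90% × 50% = 22.5% of Crosswind Trust.
Aggregating (R3): 10.2% + 5% + 22.5% = 37.7%.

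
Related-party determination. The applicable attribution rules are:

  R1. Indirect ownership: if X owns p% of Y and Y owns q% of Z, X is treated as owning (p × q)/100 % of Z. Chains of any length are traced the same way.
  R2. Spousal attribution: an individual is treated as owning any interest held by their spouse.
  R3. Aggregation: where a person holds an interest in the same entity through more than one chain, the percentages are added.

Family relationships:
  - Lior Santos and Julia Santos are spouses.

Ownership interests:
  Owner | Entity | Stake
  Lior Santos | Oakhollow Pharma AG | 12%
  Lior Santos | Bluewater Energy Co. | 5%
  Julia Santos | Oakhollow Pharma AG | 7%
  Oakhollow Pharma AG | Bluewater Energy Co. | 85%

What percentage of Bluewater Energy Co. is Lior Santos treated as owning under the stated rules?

21.15%

By spousal attribution (R2), Lior Santos is treated as also owning Julia Santos's interest in Oakhollow Pharma AG, giving 12% + 7% = 19%.
Chain via Oakhollow Pharma AG (R1): 19% × 85% = 16.15% of Bluewater Energy Co.
Direct interest in Bluewater Energy Co: 5%.
Aggregating (R3): 16.15% + 5% = 21.15%.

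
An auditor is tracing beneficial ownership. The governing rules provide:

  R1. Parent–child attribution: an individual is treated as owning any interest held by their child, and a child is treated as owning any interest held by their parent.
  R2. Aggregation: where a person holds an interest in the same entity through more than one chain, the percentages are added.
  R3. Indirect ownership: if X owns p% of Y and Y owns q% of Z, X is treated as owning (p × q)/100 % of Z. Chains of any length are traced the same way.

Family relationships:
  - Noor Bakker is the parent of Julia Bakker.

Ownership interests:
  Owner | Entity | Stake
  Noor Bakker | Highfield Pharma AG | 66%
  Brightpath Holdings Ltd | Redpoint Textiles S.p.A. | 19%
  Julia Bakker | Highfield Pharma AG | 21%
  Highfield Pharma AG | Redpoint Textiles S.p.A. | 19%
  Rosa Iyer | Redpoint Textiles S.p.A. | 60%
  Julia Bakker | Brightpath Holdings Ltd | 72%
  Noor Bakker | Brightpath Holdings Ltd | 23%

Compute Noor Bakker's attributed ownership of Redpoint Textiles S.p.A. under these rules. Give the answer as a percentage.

By parent–child attribution (R1), Noor Bakker is treated as also owning Julia Bakker's interest in Brightpath Holdings Ltd, giving 23% + 72% = 95%.
By parent–child attribution (R1), Noor Bakker is treated as also owning Julia Bakker's interest in Highfield Pharma AG, giving 66% + 21% = 87%.
Chain via Brightpath Holdings Ltd (R3): 95% × 19% = 18.05% of Redpoint Textiles S.p.A.
Chain via Highfield Pharma AG (R3): 87% × 19% = 16.53% of Redpoint Textiles S.p.A.
Aggregating (R2): 18.05% + 16.53% = 34.58%.

34.58%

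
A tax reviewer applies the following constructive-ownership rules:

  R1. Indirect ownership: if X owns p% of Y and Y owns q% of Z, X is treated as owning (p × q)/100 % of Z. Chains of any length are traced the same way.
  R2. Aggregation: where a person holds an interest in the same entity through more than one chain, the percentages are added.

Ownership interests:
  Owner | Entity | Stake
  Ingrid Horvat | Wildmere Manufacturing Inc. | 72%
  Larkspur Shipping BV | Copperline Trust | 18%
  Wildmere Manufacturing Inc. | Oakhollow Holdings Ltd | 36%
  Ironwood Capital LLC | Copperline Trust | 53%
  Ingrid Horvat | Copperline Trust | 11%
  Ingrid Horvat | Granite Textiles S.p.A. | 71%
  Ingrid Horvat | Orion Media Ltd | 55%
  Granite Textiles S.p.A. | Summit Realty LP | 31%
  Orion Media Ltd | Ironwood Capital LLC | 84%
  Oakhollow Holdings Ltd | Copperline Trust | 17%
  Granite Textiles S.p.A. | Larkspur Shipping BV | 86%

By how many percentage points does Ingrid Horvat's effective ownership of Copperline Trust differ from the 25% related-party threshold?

Chain via Wildmere Manufacturing Inc. → Oakhollow Holdings Ltd (R1): 72% × 36% × 17% = 4.4064% of Copperline Trust.
Chain via Granite Textiles S.p.A. → Larkspur Shipping BV (R1): 71% × 86% × 18% = 10.9908% of Copperline Trust.
Chain via Orion Media Ltd → Ironwood Capital LLC (R1): 55% × 84% × 53% = 24.486% of Copperline Trust.
Direct interest in Copperline Trust: 11%.
Aggregating (R2): 4.4064% + 10.9908% + 24.486% + 11% = 50.8832%.
50.8832% exceeds the 25% threshold by 25.8832 percentage points.

25.8832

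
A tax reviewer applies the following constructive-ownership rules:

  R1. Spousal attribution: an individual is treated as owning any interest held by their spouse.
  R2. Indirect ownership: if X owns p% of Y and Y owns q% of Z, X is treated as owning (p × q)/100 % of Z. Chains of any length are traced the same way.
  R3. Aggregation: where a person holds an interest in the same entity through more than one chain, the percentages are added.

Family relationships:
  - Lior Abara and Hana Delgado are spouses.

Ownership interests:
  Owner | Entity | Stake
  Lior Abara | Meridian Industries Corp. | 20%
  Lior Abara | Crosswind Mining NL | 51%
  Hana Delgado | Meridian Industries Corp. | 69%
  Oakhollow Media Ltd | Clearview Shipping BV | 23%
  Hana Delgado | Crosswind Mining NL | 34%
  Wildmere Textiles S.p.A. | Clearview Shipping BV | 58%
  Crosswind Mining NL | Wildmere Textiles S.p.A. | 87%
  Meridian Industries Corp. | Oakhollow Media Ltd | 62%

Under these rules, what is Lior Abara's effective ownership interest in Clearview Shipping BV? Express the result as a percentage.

55.5824%

By spousal attribution (R1), Lior Abara is treated as also owning Hana Delgado's interest in Crosswind Mining NL, giving 51% + 34% = 85%.
By spousal attribution (R1), Lior Abara is treated as also owning Hana Delgado's interest in Meridian Industries Corp, giving 20% + 69% = 89%.
Chain via Crosswind Mining NL → Wildmere Textiles S.p.A. (R2): 85% × 87% × 58% = 42.891% of Clearview Shipping BV.
Chain via Meridian Industries Corp. → Oakhollow Media Ltd (R2): 89% × 62% × 23% = 12.6914% of Clearview Shipping BV.
Aggregating (R3): 42.891% + 12.6914% = 55.5824%.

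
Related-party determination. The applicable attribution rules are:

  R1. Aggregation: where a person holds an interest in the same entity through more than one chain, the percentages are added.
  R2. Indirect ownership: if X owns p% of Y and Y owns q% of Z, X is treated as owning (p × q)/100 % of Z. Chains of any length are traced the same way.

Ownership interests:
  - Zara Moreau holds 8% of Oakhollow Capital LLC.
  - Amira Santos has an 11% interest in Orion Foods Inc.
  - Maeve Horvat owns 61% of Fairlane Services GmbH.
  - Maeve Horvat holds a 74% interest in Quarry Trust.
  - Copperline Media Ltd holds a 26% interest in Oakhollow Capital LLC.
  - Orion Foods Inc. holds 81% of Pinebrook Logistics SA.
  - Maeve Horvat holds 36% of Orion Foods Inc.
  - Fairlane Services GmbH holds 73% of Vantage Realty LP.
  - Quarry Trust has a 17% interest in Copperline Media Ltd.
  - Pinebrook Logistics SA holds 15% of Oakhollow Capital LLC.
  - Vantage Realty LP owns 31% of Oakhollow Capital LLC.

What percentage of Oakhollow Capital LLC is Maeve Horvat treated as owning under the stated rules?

Chain via Fairlane Services GmbH → Vantage Realty LP (R2): 61% × 73% × 31% = 13.8043% of Oakhollow Capital LLC.
Chain via Quarry Trust → Copperline Media Ltd (R2): 74% × 17% × 26% = 3.2708% of Oakhollow Capital LLC.
Chain via Orion Foods Inc. → Pinebrook Logistics SA (R2): 36% × 81% × 15% = 4.374% of Oakhollow Capital LLC.
Aggregating (R1): 13.8043% + 3.2708% + 4.374% = 21.4491%.

21.4491%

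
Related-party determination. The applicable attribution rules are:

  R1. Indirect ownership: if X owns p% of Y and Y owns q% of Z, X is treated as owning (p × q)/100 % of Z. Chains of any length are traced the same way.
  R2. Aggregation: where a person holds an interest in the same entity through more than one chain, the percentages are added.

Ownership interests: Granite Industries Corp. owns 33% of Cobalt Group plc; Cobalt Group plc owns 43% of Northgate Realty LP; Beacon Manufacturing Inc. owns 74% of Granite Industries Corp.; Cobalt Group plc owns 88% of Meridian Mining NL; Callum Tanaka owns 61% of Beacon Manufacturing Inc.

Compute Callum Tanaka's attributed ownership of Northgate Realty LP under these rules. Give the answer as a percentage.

6.405366%

Chain via Beacon Manufacturing Inc. → Granite Industries Corp. → Cobalt Group plc (R1): 61% × 74% × 33% × 43% = 6.405366% of Northgate Realty LP.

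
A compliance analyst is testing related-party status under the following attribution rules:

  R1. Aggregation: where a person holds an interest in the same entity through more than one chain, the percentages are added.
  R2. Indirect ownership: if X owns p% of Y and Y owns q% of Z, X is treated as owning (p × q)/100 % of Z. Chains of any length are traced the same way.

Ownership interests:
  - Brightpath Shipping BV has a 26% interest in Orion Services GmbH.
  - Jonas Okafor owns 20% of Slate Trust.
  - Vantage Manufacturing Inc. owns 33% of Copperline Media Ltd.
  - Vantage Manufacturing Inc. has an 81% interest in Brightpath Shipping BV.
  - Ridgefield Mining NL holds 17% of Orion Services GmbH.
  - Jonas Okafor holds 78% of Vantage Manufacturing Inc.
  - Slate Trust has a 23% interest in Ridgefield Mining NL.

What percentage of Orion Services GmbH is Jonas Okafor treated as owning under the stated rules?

17.2088%

Chain via Vantage Manufacturing Inc. → Brightpath Shipping BV (R2): 78% × 81% × 26% = 16.4268% of Orion Services GmbH.
Chain via Slate Trust → Ridgefield Mining NL (R2): 20% × 23% × 17% = 0.782% of Orion Services GmbH.
Aggregating (R1): 16.4268% + 0.782% = 17.2088%.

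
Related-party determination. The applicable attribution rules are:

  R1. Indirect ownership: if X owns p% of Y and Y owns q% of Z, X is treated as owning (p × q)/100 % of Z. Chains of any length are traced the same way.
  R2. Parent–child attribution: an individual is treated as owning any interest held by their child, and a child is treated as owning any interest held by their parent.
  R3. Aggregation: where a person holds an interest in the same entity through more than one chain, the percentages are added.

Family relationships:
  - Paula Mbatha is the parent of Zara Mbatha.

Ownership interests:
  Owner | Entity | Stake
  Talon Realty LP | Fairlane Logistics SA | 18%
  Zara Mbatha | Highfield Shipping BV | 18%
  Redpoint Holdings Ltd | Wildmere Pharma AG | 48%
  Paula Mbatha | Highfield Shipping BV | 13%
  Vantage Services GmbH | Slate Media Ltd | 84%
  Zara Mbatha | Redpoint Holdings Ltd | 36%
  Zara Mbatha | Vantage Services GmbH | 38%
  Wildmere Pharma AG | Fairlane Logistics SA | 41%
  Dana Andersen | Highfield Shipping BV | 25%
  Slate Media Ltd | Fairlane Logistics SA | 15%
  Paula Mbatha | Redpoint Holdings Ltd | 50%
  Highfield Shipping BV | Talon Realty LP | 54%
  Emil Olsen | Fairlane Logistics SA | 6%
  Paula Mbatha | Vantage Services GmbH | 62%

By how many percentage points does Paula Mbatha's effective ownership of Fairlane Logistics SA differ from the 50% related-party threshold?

17.462

By parent–child attribution (R2), Paula Mbatha is treated as also owning Zara Mbatha's interest in Highfield Shipping BV, giving 13% + 18% = 31%.
By parent–child attribution (R2), Paula Mbatha is treated as also owning Zara Mbatha's interest in Redpoint Holdings Ltd, giving 50% + 36% = 86%.
By parent–child attribution (R2), Paula Mbatha is treated as also owning Zara Mbatha's interest in Vantage Services GmbH, giving 62% + 38% = 100%.
Chain via Highfield Shipping BV → Talon Realty LP (R1): 31% × 54% × 18% = 3.0132% of Fairlane Logistics SA.
Chain via Redpoint Holdings Ltd → Wildmere Pharma AG (R1): 86% × 48% × 41% = 16.9248% of Fairlane Logistics SA.
Chain via Vantage Services GmbH → Slate Media Ltd (R1): 100% × 84% × 15% = 12.6% of Fairlane Logistics SA.
Aggregating (R3): 3.0132% + 16.9248% + 12.6% = 32.538%.
32.538% falls short of the 50% threshold by 17.462 percentage points.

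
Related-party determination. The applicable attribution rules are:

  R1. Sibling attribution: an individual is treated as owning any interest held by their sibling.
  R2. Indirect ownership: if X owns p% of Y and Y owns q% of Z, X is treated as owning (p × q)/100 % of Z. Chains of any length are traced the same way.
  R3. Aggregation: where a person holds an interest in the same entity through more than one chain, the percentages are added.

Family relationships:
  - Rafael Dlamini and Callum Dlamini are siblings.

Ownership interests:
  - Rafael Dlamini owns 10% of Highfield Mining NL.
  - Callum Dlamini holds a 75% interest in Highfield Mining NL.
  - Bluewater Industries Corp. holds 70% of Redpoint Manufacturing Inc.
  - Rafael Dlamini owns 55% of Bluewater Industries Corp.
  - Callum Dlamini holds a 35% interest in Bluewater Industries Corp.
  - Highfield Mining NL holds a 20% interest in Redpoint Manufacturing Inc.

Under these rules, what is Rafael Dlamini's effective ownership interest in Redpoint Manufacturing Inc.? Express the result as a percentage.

By sibling attribution (R1), Rafael Dlamini is treated as also owning Callum Dlamini's interest in Bluewater Industries Corp, giving 55% + 35% = 90%.
By sibling attribution (R1), Rafael Dlamini is treated as also owning Callum Dlamini's interest in Highfield Mining NL, giving 10% + 75% = 85%.
Chain via Bluewater Industries Corp. (R2): 90% × 70% = 63% of Redpoint Manufacturing Inc.
Chain via Highfield Mining NL (R2): 85% × 20% = 17% of Redpoint Manufacturing Inc.
Aggregating (R3): 63% + 17% = 80%.

80%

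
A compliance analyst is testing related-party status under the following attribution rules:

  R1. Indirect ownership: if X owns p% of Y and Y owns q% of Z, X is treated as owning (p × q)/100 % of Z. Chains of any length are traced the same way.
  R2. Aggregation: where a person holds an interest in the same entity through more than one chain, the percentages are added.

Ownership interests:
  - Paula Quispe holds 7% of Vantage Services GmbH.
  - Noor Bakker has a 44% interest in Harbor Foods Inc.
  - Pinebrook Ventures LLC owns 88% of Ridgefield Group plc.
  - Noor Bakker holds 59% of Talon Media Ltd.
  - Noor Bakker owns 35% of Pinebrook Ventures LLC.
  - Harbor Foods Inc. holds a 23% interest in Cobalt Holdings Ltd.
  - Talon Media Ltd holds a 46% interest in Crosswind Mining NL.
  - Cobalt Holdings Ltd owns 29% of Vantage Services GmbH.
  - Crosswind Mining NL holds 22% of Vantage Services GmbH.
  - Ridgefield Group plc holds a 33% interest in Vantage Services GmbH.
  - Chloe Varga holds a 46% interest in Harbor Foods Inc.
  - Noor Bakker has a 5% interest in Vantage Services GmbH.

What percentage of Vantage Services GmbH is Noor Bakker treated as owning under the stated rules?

Chain via Harbor Foods Inc. → Cobalt Holdings Ltd (R1): 44% × 23% × 29% = 2.9348% of Vantage Services GmbH.
Chain via Pinebrook Ventures LLC → Ridgefield Group plc (R1): 35% × 88% × 33% = 10.164% of Vantage Services GmbH.
Chain via Talon Media Ltd → Crosswind Mining NL (R1): 59% × 46% × 22% = 5.9708% of Vantage Services GmbH.
Direct interest in Vantage Services GmbH: 5%.
Aggregating (R2): 2.9348% + 10.164% + 5.9708% + 5% = 24.0696%.

24.0696%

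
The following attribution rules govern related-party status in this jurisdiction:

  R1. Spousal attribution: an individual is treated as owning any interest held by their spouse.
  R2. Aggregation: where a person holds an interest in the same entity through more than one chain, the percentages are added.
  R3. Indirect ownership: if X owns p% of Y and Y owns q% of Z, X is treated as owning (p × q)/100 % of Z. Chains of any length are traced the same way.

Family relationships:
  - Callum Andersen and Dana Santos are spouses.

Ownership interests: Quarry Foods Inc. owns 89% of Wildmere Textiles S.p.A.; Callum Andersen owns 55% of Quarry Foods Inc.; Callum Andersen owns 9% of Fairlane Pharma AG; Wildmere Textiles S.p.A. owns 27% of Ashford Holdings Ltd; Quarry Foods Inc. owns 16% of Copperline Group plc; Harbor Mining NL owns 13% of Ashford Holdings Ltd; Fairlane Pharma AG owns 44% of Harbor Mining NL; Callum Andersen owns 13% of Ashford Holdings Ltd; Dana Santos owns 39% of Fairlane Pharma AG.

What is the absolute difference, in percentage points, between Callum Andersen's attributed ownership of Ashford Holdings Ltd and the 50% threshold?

By spousal attribution (R1), Callum Andersen is treated as also owning Dana Santos's interest in Fairlane Pharma AG, giving 9% + 39% = 48%.
Chain via Quarry Foods Inc. → Wildmere Textiles S.p.A. (R3): 55% × 89% × 27% = 13.2165% of Ashford Holdings Ltd.
Chain via Fairlane Pharma AG → Harbor Mining NL (R3): 48% × 44% × 13% = 2.7456% of Ashford Holdings Ltd.
Direct interest in Ashford Holdings Ltd: 13%.
Aggregating (R2): 13.2165% + 2.7456% + 13% = 28.9621%.
28.9621% falls short of the 50% threshold by 21.0379 percentage points.

21.0379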